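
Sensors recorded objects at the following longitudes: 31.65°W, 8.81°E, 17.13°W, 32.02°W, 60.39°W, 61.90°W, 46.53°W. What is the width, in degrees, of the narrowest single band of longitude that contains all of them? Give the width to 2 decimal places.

Sort the longitudes: -61.90°, -60.39°, -46.53°, -32.02°, -31.65°, -17.13°, +8.81°.
Eastward gaps between consecutive values (wrapping around): 1.51°, 13.86°, 14.51°, 0.37°, 14.52°, 25.94°, 289.29°.
Largest gap = 289.29° ⇒ minimal covering band is its complement: 360° − 289.29° = 70.71°.
Band runs from -61.90° eastward to +8.81°.

70.71°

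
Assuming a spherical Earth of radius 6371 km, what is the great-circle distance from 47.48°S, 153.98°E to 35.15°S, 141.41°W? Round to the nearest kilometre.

5404 km

Δλ = -141.41 − 153.98 = -295.39°; wrapped into (−180°, 180°]: 64.61°.
Δφ = -35.15 − -47.48 = 12.33°.
a = sin²(Δφ/2) + cos φ₁ · cos φ₂ · sin²(Δλ/2) = 0.169363.
c = 2·atan2(√a, √(1−a)) = 0.84828 rad → d = 6371·c ≈ 5404.40 km.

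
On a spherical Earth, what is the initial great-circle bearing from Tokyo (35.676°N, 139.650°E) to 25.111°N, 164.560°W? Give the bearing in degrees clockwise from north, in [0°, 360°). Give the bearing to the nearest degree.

86°

Δλ = -164.560 − 139.650 = -304.210°; wrapped into (−180°, 180°]: 55.790°.
θ = atan2( sin Δλ · cos φ₂ , cos φ₁ · sin φ₂ − sin φ₁ · cos φ₂ · cos Δλ )
  = atan2(0.74882, 0.04783) = 86.345° → normalised to [0°, 360°): 86.345°.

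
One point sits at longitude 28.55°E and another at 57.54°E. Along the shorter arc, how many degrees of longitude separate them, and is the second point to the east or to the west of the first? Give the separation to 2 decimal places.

Raw difference: 57.54 − 28.55 = 28.99°.
Normalise into (−180°, 180°]: 28.99° stays 28.99°.
Positive ⇒ the second point lies to the east; separation 28.99°.

28.99° east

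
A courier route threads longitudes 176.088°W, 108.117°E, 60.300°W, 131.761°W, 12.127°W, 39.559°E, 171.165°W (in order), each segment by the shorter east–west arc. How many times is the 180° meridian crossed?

Leg 1: -176.088° → +108.117°, shortest Δλ = -75.795° (west) — crosses 180°.
Leg 2: +108.117° → -60.300°, shortest Δλ = -168.417° (west) — does not cross 180°.
Leg 3: -60.300° → -131.761°, shortest Δλ = -71.461° (west) — does not cross 180°.
Leg 4: -131.761° → -12.127°, shortest Δλ = 119.634° (east) — does not cross 180°.
Leg 5: -12.127° → +39.559°, shortest Δλ = 51.686° (east) — does not cross 180°.
Leg 6: +39.559° → -171.165°, shortest Δλ = 149.276° (east) — crosses 180°.
Total crossings: 2.

2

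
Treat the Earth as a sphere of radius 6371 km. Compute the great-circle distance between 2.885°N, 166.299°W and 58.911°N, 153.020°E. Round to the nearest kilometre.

7146 km

Δλ = 153.020 − -166.299 = 319.319°; wrapped into (−180°, 180°]: -40.681°.
Δφ = 58.911 − 2.885 = 56.026°.
a = sin²(Δφ/2) + cos φ₁ · cos φ₂ · sin²(Δλ/2) = 0.282903.
c = 2·atan2(√a, √(1−a)) = 1.12165 rad → d = 6371·c ≈ 7146.05 km.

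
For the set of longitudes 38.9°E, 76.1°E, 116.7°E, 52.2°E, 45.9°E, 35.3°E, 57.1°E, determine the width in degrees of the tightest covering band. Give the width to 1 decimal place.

81.4°

Sort the longitudes: +35.3°, +38.9°, +45.9°, +52.2°, +57.1°, +76.1°, +116.7°.
Eastward gaps between consecutive values (wrapping around): 3.6°, 7.0°, 6.3°, 4.9°, 19.0°, 40.6°, 278.6°.
Largest gap = 278.6° ⇒ minimal covering band is its complement: 360° − 278.6° = 81.4°.
Band runs from +35.3° eastward to +116.7°.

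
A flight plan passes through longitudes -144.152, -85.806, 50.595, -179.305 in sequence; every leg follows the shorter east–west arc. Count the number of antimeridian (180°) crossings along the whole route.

Leg 1: -144.152° → -85.806°, shortest Δλ = 58.346° (east) — does not cross 180°.
Leg 2: -85.806° → +50.595°, shortest Δλ = 136.401° (east) — does not cross 180°.
Leg 3: +50.595° → -179.305°, shortest Δλ = 130.1° (east) — crosses 180°.
Total crossings: 1.

1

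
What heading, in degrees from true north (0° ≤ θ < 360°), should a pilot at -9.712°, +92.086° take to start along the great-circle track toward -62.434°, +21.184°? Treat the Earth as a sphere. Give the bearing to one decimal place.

207.3°

Δλ = 21.184 − 92.086 = -70.902°.
θ = atan2( sin Δλ · cos φ₂ , cos φ₁ · sin φ₂ − sin φ₁ · cos φ₂ · cos Δλ )
  = atan2(-0.43730, -0.84823) = -152.727° → normalised to [0°, 360°): 207.273°.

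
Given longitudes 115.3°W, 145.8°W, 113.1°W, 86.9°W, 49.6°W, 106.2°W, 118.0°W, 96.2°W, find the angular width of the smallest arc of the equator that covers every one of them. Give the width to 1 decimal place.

96.2°

Sort the longitudes: -145.8°, -118.0°, -115.3°, -113.1°, -106.2°, -96.2°, -86.9°, -49.6°.
Eastward gaps between consecutive values (wrapping around): 27.8°, 2.7°, 2.2°, 6.9°, 10.0°, 9.3°, 37.3°, 263.8°.
Largest gap = 263.8° ⇒ minimal covering band is its complement: 360° − 263.8° = 96.2°.
Band runs from -145.8° eastward to -49.6°.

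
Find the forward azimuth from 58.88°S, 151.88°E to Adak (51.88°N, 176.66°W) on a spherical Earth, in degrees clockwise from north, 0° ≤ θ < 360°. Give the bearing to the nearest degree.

21°

Δλ = -176.66 − 151.88 = -328.54°; wrapped into (−180°, 180°]: 31.46°.
θ = atan2( sin Δλ · cos φ₂ , cos φ₁ · sin φ₂ − sin φ₁ · cos φ₂ · cos Δλ )
  = atan2(0.32218, 0.85739) = 20.594° → normalised to [0°, 360°): 20.594°.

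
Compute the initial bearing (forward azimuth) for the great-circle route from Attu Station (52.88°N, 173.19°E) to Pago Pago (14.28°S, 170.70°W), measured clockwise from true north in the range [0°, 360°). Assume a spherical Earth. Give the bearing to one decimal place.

Δλ = -170.70 − 173.19 = -343.89°; wrapped into (−180°, 180°]: 16.11°.
θ = atan2( sin Δλ · cos φ₂ , cos φ₁ · sin φ₂ − sin φ₁ · cos φ₂ · cos Δλ )
  = atan2(0.26891, -0.89125) = 163.210° → normalised to [0°, 360°): 163.210°.

163.2°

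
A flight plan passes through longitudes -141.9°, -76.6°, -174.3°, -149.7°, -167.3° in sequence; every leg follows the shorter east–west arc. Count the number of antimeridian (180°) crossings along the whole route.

Leg 1: -141.9° → -76.6°, shortest Δλ = 65.3° (east) — does not cross 180°.
Leg 2: -76.6° → -174.3°, shortest Δλ = -97.7° (west) — does not cross 180°.
Leg 3: -174.3° → -149.7°, shortest Δλ = 24.6° (east) — does not cross 180°.
Leg 4: -149.7° → -167.3°, shortest Δλ = -17.6° (west) — does not cross 180°.
Total crossings: 0.

0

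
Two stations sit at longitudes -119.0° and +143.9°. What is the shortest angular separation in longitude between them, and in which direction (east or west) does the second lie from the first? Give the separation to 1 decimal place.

97.1° west

Raw difference: 143.9 − -119.0 = 262.9°.
Normalise into (−180°, 180°]: 262.9° − 360° = -97.1°.
Negative ⇒ the second point lies to the west; separation 97.1°.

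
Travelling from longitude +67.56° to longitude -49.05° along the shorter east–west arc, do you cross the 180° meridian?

No

Signed shortest Δλ = ((-49.05 − 67.56 + 180) mod 360) − 180 = -116.61°.
Going west by 116.61° from +67.56° reaches -49.05° without touching 180°.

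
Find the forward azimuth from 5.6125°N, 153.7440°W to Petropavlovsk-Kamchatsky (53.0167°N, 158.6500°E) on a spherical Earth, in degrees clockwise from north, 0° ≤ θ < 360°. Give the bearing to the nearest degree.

Δλ = 158.6500 − -153.7440 = 312.3940°; wrapped into (−180°, 180°]: -47.6060°.
θ = atan2( sin Δλ · cos φ₂ , cos φ₁ · sin φ₂ − sin φ₁ · cos φ₂ · cos Δλ )
  = atan2(-0.44428, 0.75531) = -30.465° → normalised to [0°, 360°): 329.535°.

330°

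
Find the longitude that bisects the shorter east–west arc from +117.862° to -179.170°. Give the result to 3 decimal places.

+149.346°

Signed shortest Δλ from +117.862° to -179.170° is +62.968°.
Midpoint longitude = +117.862° + (+62.968°)/2 = +117.862° + 31.484° = +149.346°.
(The naïve average (+117.862 + -179.170)/2 = -30.654° is on the wrong side of the globe.)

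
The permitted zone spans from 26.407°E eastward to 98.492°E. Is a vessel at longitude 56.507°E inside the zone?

Band width going east from +26.407° to +98.492°: ((98.492 − 26.407) mod 360) = 72.085°.
Offset of +56.507° east of the west edge: ((56.507 − 26.407) mod 360) = 30.100°.
30.100° ≤ 72.085° ⇒ inside.

Yes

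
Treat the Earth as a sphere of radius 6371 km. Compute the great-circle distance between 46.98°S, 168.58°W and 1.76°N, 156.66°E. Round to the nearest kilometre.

Δλ = 156.66 − -168.58 = 325.24°; wrapped into (−180°, 180°]: -34.76°.
Δφ = 1.76 − -46.98 = 48.74°.
a = sin²(Δφ/2) + cos φ₁ · cos φ₂ · sin²(Δλ/2) = 0.231108.
c = 2·atan2(√a, √(1−a)) = 1.00299 rad → d = 6371·c ≈ 6390.04 km.

6390 km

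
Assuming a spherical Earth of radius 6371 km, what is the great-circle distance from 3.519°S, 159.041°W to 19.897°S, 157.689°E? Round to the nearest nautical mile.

Δλ = 157.689 − -159.041 = 316.730°; wrapped into (−180°, 180°]: -43.270°.
Δφ = -19.897 − -3.519 = -16.378°.
a = sin²(Δφ/2) + cos φ₁ · cos φ₂ · sin²(Δλ/2) = 0.147868.
c = 2·atan2(√a, √(1−a)) = 0.78941 rad → d = 6371·c ≈ 5029.32 km ≈ 2715.62 nmi.

2716 nmi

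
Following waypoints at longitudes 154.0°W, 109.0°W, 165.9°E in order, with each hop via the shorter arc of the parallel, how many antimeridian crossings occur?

Leg 1: -154.0° → -109.0°, shortest Δλ = 45.0° (east) — does not cross 180°.
Leg 2: -109.0° → +165.9°, shortest Δλ = -85.1° (west) — crosses 180°.
Total crossings: 1.

1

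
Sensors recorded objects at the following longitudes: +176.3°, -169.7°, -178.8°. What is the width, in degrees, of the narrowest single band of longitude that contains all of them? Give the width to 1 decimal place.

Sort the longitudes: -178.8°, -169.7°, +176.3°.
Eastward gaps between consecutive values (wrapping around): 9.1°, 346.0°, 4.9°.
Largest gap = 346.0° ⇒ minimal covering band is its complement: 360° − 346.0° = 14.0°.
Band runs from +176.3° eastward to -169.7°, crossing the antimeridian.

14.0°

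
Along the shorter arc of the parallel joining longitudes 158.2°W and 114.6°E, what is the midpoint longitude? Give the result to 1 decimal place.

Signed shortest Δλ from -158.2° to +114.6° is -87.2°.
Midpoint longitude = -158.2° + (-87.2°)/2 = -158.2° − 43.6° = -201.8°.
Normalise into (−180°, 180°]: +158.2°.
(The naïve average (-158.2 + +114.6)/2 = -21.8° is on the wrong side of the globe.)

158.2°E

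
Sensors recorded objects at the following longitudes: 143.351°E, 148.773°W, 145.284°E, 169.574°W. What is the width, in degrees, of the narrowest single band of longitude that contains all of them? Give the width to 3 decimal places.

67.876°

Sort the longitudes: -169.574°, -148.773°, +143.351°, +145.284°.
Eastward gaps between consecutive values (wrapping around): 20.801°, 292.124°, 1.933°, 45.142°.
Largest gap = 292.124° ⇒ minimal covering band is its complement: 360° − 292.124° = 67.876°.
Band runs from +143.351° eastward to -148.773°, crossing the antimeridian.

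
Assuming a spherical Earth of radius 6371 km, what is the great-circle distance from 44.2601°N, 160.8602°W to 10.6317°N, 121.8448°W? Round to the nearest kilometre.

Δλ = -121.8448 − -160.8602 = 39.0154°.
Δφ = 10.6317 − 44.2601 = -33.6284°.
a = sin²(Δφ/2) + cos φ₁ · cos φ₂ · sin²(Δλ/2) = 0.162168.
c = 2·atan2(√a, √(1−a)) = 0.82893 rad → d = 6371·c ≈ 5281.12 km.

5281 km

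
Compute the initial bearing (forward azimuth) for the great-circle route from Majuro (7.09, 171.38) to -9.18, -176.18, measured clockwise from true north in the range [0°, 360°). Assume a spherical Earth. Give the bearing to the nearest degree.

143°

Δλ = -176.18 − 171.38 = -347.56°; wrapped into (−180°, 180°]: 12.44°.
θ = atan2( sin Δλ · cos φ₂ , cos φ₁ · sin φ₂ − sin φ₁ · cos φ₂ · cos Δλ )
  = atan2(0.21266, -0.27730) = 142.516° → normalised to [0°, 360°): 142.516°.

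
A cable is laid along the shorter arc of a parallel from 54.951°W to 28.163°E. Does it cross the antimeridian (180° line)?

No

Signed shortest Δλ = ((28.163 − -54.951 + 180) mod 360) − 180 = 83.114°.
Going east by 83.114° from -54.951° reaches +28.163° without touching 180°.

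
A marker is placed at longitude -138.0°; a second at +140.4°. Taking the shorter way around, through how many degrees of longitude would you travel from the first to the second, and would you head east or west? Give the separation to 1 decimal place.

81.6° west

Raw difference: 140.4 − -138.0 = 278.4°.
Normalise into (−180°, 180°]: 278.4° − 360° = -81.6°.
Negative ⇒ the second point lies to the west; separation 81.6°.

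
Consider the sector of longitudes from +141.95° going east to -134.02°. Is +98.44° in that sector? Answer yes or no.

No

Band width going east from +141.95° to -134.02°: ((-134.02 − 141.95) mod 360) = 84.03°.
Offset of +98.44° east of the west edge: ((98.44 − 141.95) mod 360) = 316.49°.
316.49° > 84.03° ⇒ outside.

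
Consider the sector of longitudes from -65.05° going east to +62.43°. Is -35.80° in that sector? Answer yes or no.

Band width going east from -65.05° to +62.43°: ((62.43 − -65.05) mod 360) = 127.48°.
Offset of -35.80° east of the west edge: ((-35.80 − -65.05) mod 360) = 29.25°.
29.25° ≤ 127.48° ⇒ inside.

Yes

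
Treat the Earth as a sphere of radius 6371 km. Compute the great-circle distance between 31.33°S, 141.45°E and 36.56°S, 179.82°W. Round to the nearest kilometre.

3595 km

Δλ = -179.82 − 141.45 = -321.27°; wrapped into (−180°, 180°]: 38.73°.
Δφ = -36.56 − -31.33 = -5.23°.
a = sin²(Δφ/2) + cos φ₁ · cos φ₂ · sin²(Δλ/2) = 0.077519.
c = 2·atan2(√a, √(1−a)) = 0.56430 rad → d = 6371·c ≈ 3595.16 km.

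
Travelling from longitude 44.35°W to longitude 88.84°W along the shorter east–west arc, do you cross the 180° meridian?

Signed shortest Δλ = ((-88.84 − -44.35 + 180) mod 360) − 180 = -44.49°.
Going west by 44.49° from -44.35° reaches -88.84° without touching 180°.

No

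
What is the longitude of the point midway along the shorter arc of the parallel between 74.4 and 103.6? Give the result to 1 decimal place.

+89.0°

Signed shortest Δλ from +74.4° to +103.6° is +29.2°.
Midpoint longitude = +74.4° + (+29.2°)/2 = +74.4° + 14.6° = +89.0°.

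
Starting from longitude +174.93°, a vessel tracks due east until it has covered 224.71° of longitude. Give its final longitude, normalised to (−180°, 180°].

+39.64°

Start at +174.93°; shift +224.71° → +399.64°.
+399.64° lies outside (−180°, 180°]; subtract 360° → +39.64°.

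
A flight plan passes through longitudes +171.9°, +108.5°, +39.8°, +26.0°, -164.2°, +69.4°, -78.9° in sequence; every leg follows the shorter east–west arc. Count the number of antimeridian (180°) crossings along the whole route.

2

Leg 1: +171.9° → +108.5°, shortest Δλ = -63.4° (west) — does not cross 180°.
Leg 2: +108.5° → +39.8°, shortest Δλ = -68.7° (west) — does not cross 180°.
Leg 3: +39.8° → +26.0°, shortest Δλ = -13.8° (west) — does not cross 180°.
Leg 4: +26.0° → -164.2°, shortest Δλ = 169.8° (east) — crosses 180°.
Leg 5: -164.2° → +69.4°, shortest Δλ = -126.4° (west) — crosses 180°.
Leg 6: +69.4° → -78.9°, shortest Δλ = -148.3° (west) — does not cross 180°.
Total crossings: 2.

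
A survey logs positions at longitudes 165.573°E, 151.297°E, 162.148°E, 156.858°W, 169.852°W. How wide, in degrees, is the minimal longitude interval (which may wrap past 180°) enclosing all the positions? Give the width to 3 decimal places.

51.845°

Sort the longitudes: -169.852°, -156.858°, +151.297°, +162.148°, +165.573°.
Eastward gaps between consecutive values (wrapping around): 12.994°, 308.155°, 10.851°, 3.425°, 24.575°.
Largest gap = 308.155° ⇒ minimal covering band is its complement: 360° − 308.155° = 51.845°.
Band runs from +151.297° eastward to -156.858°, crossing the antimeridian.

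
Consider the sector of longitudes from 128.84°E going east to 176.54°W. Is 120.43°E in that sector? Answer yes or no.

No

Band width going east from +128.84° to -176.54°: ((-176.54 − 128.84) mod 360) = 54.62°.
Offset of +120.43° east of the west edge: ((120.43 − 128.84) mod 360) = 351.59°.
351.59° > 54.62° ⇒ outside.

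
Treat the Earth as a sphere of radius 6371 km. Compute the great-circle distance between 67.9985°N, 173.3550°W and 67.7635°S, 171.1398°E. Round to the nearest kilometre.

15143 km

Δλ = 171.1398 − -173.3550 = 344.4948°; wrapped into (−180°, 180°]: -15.5052°.
Δφ = -67.7635 − 67.9985 = -135.7620°.
a = sin²(Δφ/2) + cos φ₁ · cos φ₂ · sin²(Δλ/2) = 0.860804.
c = 2·atan2(√a, √(1−a)) = 2.37692 rad → d = 6371·c ≈ 15143.35 km.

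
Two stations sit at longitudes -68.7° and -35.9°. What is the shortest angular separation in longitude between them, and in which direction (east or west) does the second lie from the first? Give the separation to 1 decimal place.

Raw difference: -35.9 − -68.7 = 32.8°.
Normalise into (−180°, 180°]: 32.8° stays 32.8°.
Positive ⇒ the second point lies to the east; separation 32.8°.

32.8° east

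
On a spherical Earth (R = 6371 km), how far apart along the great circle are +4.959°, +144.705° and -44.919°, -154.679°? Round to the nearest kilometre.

Δλ = -154.679 − 144.705 = -299.384°; wrapped into (−180°, 180°]: 60.616°.
Δφ = -44.919 − 4.959 = -49.878°.
a = sin²(Δφ/2) + cos φ₁ · cos φ₂ · sin²(Δλ/2) = 0.357449.
c = 2·atan2(√a, √(1−a)) = 1.28168 rad → d = 6371·c ≈ 8165.61 km.

8166 km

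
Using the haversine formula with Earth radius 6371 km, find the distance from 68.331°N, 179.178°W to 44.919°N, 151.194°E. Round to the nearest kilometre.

3106 km

Δλ = 151.194 − -179.178 = 330.372°; wrapped into (−180°, 180°]: -29.628°.
Δφ = 44.919 − 68.331 = -23.412°.
a = sin²(Δφ/2) + cos φ₁ · cos φ₂ · sin²(Δλ/2) = 0.058257.
c = 2·atan2(√a, √(1−a)) = 0.48754 rad → d = 6371·c ≈ 3106.14 km.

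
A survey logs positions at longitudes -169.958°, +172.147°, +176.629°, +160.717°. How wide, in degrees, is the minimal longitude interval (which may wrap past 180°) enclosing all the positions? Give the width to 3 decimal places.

Sort the longitudes: -169.958°, +160.717°, +172.147°, +176.629°.
Eastward gaps between consecutive values (wrapping around): 330.675°, 11.430°, 4.482°, 13.413°.
Largest gap = 330.675° ⇒ minimal covering band is its complement: 360° − 330.675° = 29.325°.
Band runs from +160.717° eastward to -169.958°, crossing the antimeridian.

29.325°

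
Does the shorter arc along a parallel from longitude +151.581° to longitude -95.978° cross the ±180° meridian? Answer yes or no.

Yes

Naïve |-95.978 − 151.581| = 247.559° > 180°, so the shorter arc goes the other way round — across 180°.
Signed shortest Δλ = ((-95.978 − 151.581 + 180) mod 360) − 180 = 112.441°.
Going east by 112.441° from +151.581° passes through 180° before reaching -95.978°.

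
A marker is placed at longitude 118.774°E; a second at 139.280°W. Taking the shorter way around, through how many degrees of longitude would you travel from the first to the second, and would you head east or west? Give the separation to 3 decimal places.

Raw difference: -139.280 − 118.774 = -258.054°.
Normalise into (−180°, 180°]: -258.054° + 360° = 101.946°.
Positive ⇒ the second point lies to the east; separation 101.946°.

101.946° east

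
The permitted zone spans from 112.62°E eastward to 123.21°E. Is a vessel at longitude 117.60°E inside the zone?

Yes

Band width going east from +112.62° to +123.21°: ((123.21 − 112.62) mod 360) = 10.59°.
Offset of +117.60° east of the west edge: ((117.60 − 112.62) mod 360) = 4.98°.
4.98° ≤ 10.59° ⇒ inside.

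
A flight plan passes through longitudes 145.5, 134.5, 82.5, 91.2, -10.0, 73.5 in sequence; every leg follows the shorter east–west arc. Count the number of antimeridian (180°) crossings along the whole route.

Leg 1: +145.5° → +134.5°, shortest Δλ = -11.0° (west) — does not cross 180°.
Leg 2: +134.5° → +82.5°, shortest Δλ = -52.0° (west) — does not cross 180°.
Leg 3: +82.5° → +91.2°, shortest Δλ = 8.7° (east) — does not cross 180°.
Leg 4: +91.2° → -10.0°, shortest Δλ = -101.2° (west) — does not cross 180°.
Leg 5: -10.0° → +73.5°, shortest Δλ = 83.5° (east) — does not cross 180°.
Total crossings: 0.

0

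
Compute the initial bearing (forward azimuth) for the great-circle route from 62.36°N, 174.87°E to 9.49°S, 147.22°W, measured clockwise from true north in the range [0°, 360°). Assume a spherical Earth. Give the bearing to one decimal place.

141.6°

Δλ = -147.22 − 174.87 = -322.09°; wrapped into (−180°, 180°]: 37.91°.
θ = atan2( sin Δλ · cos φ₂ , cos φ₁ · sin φ₂ − sin φ₁ · cos φ₂ · cos Δλ )
  = atan2(0.60601, -0.76586) = 141.646° → normalised to [0°, 360°): 141.646°.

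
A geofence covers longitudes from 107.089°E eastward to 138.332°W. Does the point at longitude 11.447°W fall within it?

No

Band width going east from +107.089° to -138.332°: ((-138.332 − 107.089) mod 360) = 114.579°.
Offset of -11.447° east of the west edge: ((-11.447 − 107.089) mod 360) = 241.464°.
241.464° > 114.579° ⇒ outside.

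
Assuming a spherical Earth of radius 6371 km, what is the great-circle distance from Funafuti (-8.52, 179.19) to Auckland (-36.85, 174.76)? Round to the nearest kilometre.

Δλ = 174.76 − 179.19 = -4.43°.
Δφ = -36.85 − -8.52 = -28.33°.
a = sin²(Δφ/2) + cos φ₁ · cos φ₂ · sin²(Δλ/2) = 0.061068.
c = 2·atan2(√a, √(1−a)) = 0.49941 rad → d = 6371·c ≈ 3181.75 km.

3182 km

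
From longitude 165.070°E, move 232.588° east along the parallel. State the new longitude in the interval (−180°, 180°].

Start at +165.070°; shift +232.588° → +397.658°.
+397.658° lies outside (−180°, 180°]; subtract 360° → +37.658°.

37.658°E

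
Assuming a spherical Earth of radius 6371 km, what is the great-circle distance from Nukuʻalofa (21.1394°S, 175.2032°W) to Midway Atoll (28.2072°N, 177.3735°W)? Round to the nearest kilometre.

5492 km

Δλ = -177.3735 − -175.2032 = -2.1703°.
Δφ = 28.2072 − -21.1394 = 49.3466°.
a = sin²(Δφ/2) + cos φ₁ · cos φ₂ · sin²(Δλ/2) = 0.174554.
c = 2·atan2(√a, √(1−a)) = 0.86204 rad → d = 6371·c ≈ 5492.04 km.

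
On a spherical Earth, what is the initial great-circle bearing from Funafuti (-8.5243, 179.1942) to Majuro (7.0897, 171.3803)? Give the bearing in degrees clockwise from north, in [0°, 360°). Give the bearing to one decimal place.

Δλ = 171.3803 − 179.1942 = -7.8139°.
θ = atan2( sin Δλ · cos φ₂ , cos φ₁ · sin φ₂ − sin φ₁ · cos φ₂ · cos Δλ )
  = atan2(-0.13492, 0.26779) = -26.740° → normalised to [0°, 360°): 333.260°.

333.3°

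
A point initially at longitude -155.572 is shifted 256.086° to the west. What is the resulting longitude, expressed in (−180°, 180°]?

-51.658°

Start at -155.572°; shift −256.086° → -411.658°.
-411.658° lies outside (−180°, 180°]; add 360° → -51.658°.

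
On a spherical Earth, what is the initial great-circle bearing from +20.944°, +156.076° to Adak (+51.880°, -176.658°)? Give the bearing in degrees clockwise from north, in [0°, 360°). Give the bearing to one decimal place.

Δλ = -176.658 − 156.076 = -332.734°; wrapped into (−180°, 180°]: 27.266°.
θ = atan2( sin Δλ · cos φ₂ , cos φ₁ · sin φ₂ − sin φ₁ · cos φ₂ · cos Δλ )
  = atan2(0.28280, 0.53860) = 27.703° → normalised to [0°, 360°): 27.703°.

27.7°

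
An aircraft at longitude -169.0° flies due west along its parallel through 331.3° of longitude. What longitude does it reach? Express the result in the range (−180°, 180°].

-140.3°

Start at -169.0°; shift −331.3° → -500.3°.
-500.3° lies outside (−180°, 180°]; add 360° → -140.3°.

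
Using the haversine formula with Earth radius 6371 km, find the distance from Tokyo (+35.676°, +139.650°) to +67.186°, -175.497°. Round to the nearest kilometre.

Δλ = -175.497 − 139.650 = -315.147°; wrapped into (−180°, 180°]: 44.853°.
Δφ = 67.186 − 35.676 = 31.510°.
a = sin²(Δφ/2) + cos φ₁ · cos φ₂ · sin²(Δλ/2) = 0.119567.
c = 2·atan2(√a, √(1−a)) = 0.70615 rad → d = 6371·c ≈ 4498.88 km.

4499 km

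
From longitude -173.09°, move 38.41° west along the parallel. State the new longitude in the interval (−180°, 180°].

Start at -173.09°; shift −38.41° → -211.50°.
-211.50° lies outside (−180°, 180°]; add 360° → +148.50°.

+148.50°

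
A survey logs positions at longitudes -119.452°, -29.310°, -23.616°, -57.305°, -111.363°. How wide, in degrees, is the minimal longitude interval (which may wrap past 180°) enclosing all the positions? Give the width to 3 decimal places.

Sort the longitudes: -119.452°, -111.363°, -57.305°, -29.310°, -23.616°.
Eastward gaps between consecutive values (wrapping around): 8.089°, 54.058°, 27.995°, 5.694°, 264.164°.
Largest gap = 264.164° ⇒ minimal covering band is its complement: 360° − 264.164° = 95.836°.
Band runs from -119.452° eastward to -23.616°.

95.836°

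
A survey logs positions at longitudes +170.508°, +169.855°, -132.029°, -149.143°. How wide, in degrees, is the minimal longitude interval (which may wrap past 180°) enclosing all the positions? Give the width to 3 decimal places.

Sort the longitudes: -149.143°, -132.029°, +169.855°, +170.508°.
Eastward gaps between consecutive values (wrapping around): 17.114°, 301.884°, 0.653°, 40.349°.
Largest gap = 301.884° ⇒ minimal covering band is its complement: 360° − 301.884° = 58.116°.
Band runs from +169.855° eastward to -132.029°, crossing the antimeridian.

58.116°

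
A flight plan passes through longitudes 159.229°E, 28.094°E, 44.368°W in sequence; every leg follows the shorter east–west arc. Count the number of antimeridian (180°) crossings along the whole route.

Leg 1: +159.229° → +28.094°, shortest Δλ = -131.135° (west) — does not cross 180°.
Leg 2: +28.094° → -44.368°, shortest Δλ = -72.462° (west) — does not cross 180°.
Total crossings: 0.

0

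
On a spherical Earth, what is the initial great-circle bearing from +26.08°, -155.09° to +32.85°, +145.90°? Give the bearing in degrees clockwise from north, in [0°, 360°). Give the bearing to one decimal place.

292.4°

Δλ = 145.90 − -155.09 = 300.99°; wrapped into (−180°, 180°]: -59.01°.
θ = atan2( sin Δλ · cos φ₂ , cos φ₁ · sin φ₂ − sin φ₁ · cos φ₂ · cos Δλ )
  = atan2(-0.72018, 0.29705) = -67.585° → normalised to [0°, 360°): 292.415°.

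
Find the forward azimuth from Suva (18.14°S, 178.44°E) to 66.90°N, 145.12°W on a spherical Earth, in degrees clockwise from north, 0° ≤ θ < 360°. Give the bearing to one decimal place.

13.5°

Δλ = -145.12 − 178.44 = -323.56°; wrapped into (−180°, 180°]: 36.44°.
θ = atan2( sin Δλ · cos φ₂ , cos φ₁ · sin φ₂ − sin φ₁ · cos φ₂ · cos Δλ )
  = atan2(0.23304, 0.97237) = 13.477° → normalised to [0°, 360°): 13.477°.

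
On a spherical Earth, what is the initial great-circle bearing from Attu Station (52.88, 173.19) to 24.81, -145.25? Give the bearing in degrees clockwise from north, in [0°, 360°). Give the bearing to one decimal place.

115.6°

Δλ = -145.25 − 173.19 = -318.44°; wrapped into (−180°, 180°]: 41.56°.
θ = atan2( sin Δλ · cos φ₂ , cos φ₁ · sin φ₂ − sin φ₁ · cos φ₂ · cos Δλ )
  = atan2(0.60217, -0.28835) = 115.587° → normalised to [0°, 360°): 115.587°.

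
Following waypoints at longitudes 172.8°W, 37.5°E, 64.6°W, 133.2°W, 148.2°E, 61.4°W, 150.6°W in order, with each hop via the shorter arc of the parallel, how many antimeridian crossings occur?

Leg 1: -172.8° → +37.5°, shortest Δλ = -149.7° (west) — crosses 180°.
Leg 2: +37.5° → -64.6°, shortest Δλ = -102.1° (west) — does not cross 180°.
Leg 3: -64.6° → -133.2°, shortest Δλ = -68.6° (west) — does not cross 180°.
Leg 4: -133.2° → +148.2°, shortest Δλ = -78.6° (west) — crosses 180°.
Leg 5: +148.2° → -61.4°, shortest Δλ = 150.4° (east) — crosses 180°.
Leg 6: -61.4° → -150.6°, shortest Δλ = -89.2° (west) — does not cross 180°.
Total crossings: 3.

3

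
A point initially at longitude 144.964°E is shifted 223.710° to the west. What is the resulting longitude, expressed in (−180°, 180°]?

78.746°W

Start at +144.964°; shift −223.710° → -78.746°.
-78.746° already lies in (−180°, 180°].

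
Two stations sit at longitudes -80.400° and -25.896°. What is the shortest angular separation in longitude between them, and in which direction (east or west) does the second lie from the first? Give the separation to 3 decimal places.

Raw difference: -25.896 − -80.400 = 54.504°.
Normalise into (−180°, 180°]: 54.504° stays 54.504°.
Positive ⇒ the second point lies to the east; separation 54.504°.

54.504° east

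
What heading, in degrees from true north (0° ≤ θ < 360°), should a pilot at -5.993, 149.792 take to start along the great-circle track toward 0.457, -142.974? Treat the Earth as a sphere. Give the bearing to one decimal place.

87.0°

Δλ = -142.974 − 149.792 = -292.766°; wrapped into (−180°, 180°]: 67.234°.
θ = atan2( sin Δλ · cos φ₂ , cos φ₁ · sin φ₂ − sin φ₁ · cos φ₂ · cos Δλ )
  = atan2(0.92206, 0.04833) = 86.999° → normalised to [0°, 360°): 86.999°.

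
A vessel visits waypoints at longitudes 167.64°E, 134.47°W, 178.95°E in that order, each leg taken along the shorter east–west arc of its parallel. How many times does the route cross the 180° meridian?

2

Leg 1: +167.64° → -134.47°, shortest Δλ = 57.89° (east) — crosses 180°.
Leg 2: -134.47° → +178.95°, shortest Δλ = -46.58° (west) — crosses 180°.
Total crossings: 2.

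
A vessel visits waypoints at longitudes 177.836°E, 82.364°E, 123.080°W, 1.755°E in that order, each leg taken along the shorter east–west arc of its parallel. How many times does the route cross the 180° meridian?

1

Leg 1: +177.836° → +82.364°, shortest Δλ = -95.472° (west) — does not cross 180°.
Leg 2: +82.364° → -123.080°, shortest Δλ = 154.556° (east) — crosses 180°.
Leg 3: -123.080° → +1.755°, shortest Δλ = 124.835° (east) — does not cross 180°.
Total crossings: 1.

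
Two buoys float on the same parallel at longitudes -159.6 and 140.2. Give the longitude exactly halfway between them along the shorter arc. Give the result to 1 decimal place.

Signed shortest Δλ from -159.6° to +140.2° is -60.2°.
Midpoint longitude = -159.6° + (-60.2°)/2 = -159.6° − 30.1° = -189.7°.
Normalise into (−180°, 180°]: +170.3°.
(The naïve average (-159.6 + +140.2)/2 = -9.7° is on the wrong side of the globe.)

+170.3°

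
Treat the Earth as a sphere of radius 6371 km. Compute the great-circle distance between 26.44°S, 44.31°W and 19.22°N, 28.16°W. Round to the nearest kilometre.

5368 km

Δλ = -28.16 − -44.31 = 16.15°.
Δφ = 19.22 − -26.44 = 45.66°.
a = sin²(Δφ/2) + cos φ₁ · cos φ₂ · sin²(Δλ/2) = 0.167226.
c = 2·atan2(√a, √(1−a)) = 0.84257 rad → d = 6371·c ≈ 5368.00 km.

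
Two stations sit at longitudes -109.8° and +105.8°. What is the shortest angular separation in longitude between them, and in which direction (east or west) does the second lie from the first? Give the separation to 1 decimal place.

144.4° west

Raw difference: 105.8 − -109.8 = 215.6°.
Normalise into (−180°, 180°]: 215.6° − 360° = -144.4°.
Negative ⇒ the second point lies to the west; separation 144.4°.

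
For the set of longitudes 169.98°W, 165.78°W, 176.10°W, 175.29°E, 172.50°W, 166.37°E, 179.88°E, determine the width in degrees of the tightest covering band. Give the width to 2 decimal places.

27.85°

Sort the longitudes: -176.10°, -172.50°, -169.98°, -165.78°, +166.37°, +175.29°, +179.88°.
Eastward gaps between consecutive values (wrapping around): 3.60°, 2.52°, 4.20°, 332.15°, 8.92°, 4.59°, 4.02°.
Largest gap = 332.15° ⇒ minimal covering band is its complement: 360° − 332.15° = 27.85°.
Band runs from +166.37° eastward to -165.78°, crossing the antimeridian.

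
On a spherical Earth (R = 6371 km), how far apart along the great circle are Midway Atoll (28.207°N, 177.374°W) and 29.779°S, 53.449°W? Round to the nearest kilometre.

14614 km

Δλ = -53.449 − -177.374 = 123.925°.
Δφ = -29.779 − 28.207 = -57.986°.
a = sin²(Δφ/2) + cos φ₁ · cos φ₂ · sin²(Δλ/2) = 0.830815.
c = 2·atan2(√a, √(1−a)) = 2.29379 rad → d = 6371·c ≈ 14613.72 km.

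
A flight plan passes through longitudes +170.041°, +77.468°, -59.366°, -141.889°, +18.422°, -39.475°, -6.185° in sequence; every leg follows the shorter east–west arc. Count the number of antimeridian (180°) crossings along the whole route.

Leg 1: +170.041° → +77.468°, shortest Δλ = -92.573° (west) — does not cross 180°.
Leg 2: +77.468° → -59.366°, shortest Δλ = -136.834° (west) — does not cross 180°.
Leg 3: -59.366° → -141.889°, shortest Δλ = -82.523° (west) — does not cross 180°.
Leg 4: -141.889° → +18.422°, shortest Δλ = 160.311° (east) — does not cross 180°.
Leg 5: +18.422° → -39.475°, shortest Δλ = -57.897° (west) — does not cross 180°.
Leg 6: -39.475° → -6.185°, shortest Δλ = 33.29° (east) — does not cross 180°.
Total crossings: 0.

0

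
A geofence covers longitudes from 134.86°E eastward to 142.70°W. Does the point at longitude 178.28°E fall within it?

Band width going east from +134.86° to -142.70°: ((-142.70 − 134.86) mod 360) = 82.44°.
Offset of +178.28° east of the west edge: ((178.28 − 134.86) mod 360) = 43.42°.
43.42° ≤ 82.44° ⇒ inside.

Yes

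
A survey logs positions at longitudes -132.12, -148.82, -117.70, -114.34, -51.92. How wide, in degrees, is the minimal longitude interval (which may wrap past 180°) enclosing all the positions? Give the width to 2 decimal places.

96.90°

Sort the longitudes: -148.82°, -132.12°, -117.70°, -114.34°, -51.92°.
Eastward gaps between consecutive values (wrapping around): 16.70°, 14.42°, 3.36°, 62.42°, 263.10°.
Largest gap = 263.10° ⇒ minimal covering band is its complement: 360° − 263.10° = 96.90°.
Band runs from -148.82° eastward to -51.92°.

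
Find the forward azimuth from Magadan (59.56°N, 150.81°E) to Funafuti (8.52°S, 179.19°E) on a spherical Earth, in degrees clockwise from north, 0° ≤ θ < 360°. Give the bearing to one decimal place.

150.3°

Δλ = 179.19 − 150.81 = 28.38°.
θ = atan2( sin Δλ · cos φ₂ , cos φ₁ · sin φ₂ − sin φ₁ · cos φ₂ · cos Δλ )
  = atan2(0.47007, -0.82523) = 150.333° → normalised to [0°, 360°): 150.333°.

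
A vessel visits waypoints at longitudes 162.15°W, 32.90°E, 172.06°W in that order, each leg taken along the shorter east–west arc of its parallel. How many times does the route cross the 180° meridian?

Leg 1: -162.15° → +32.90°, shortest Δλ = -164.95° (west) — crosses 180°.
Leg 2: +32.90° → -172.06°, shortest Δλ = 155.04° (east) — crosses 180°.
Total crossings: 2.

2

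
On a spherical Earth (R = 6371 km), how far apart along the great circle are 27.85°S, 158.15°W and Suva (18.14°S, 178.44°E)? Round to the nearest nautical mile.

Δλ = 178.44 − -158.15 = 336.59°; wrapped into (−180°, 180°]: -23.41°.
Δφ = -18.14 − -27.85 = 9.71°.
a = sin²(Δφ/2) + cos φ₁ · cos φ₂ · sin²(Δλ/2) = 0.041745.
c = 2·atan2(√a, √(1−a)) = 0.41153 rad → d = 6371·c ≈ 2621.84 km ≈ 1415.68 nmi.

1416 nmi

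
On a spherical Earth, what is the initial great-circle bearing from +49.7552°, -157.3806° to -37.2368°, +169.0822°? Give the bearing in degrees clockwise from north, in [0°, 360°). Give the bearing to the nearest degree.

206°

Δλ = 169.0822 − -157.3806 = 326.4628°; wrapped into (−180°, 180°]: -33.5372°.
θ = atan2( sin Δλ · cos φ₂ , cos φ₁ · sin φ₂ − sin φ₁ · cos φ₂ · cos Δλ )
  = atan2(-0.43985, -0.89746) = -153.890° → normalised to [0°, 360°): 206.110°.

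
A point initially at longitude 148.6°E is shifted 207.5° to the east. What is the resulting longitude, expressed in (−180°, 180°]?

Start at +148.6°; shift +207.5° → +356.1°.
+356.1° lies outside (−180°, 180°]; subtract 360° → -3.9°.

3.9°W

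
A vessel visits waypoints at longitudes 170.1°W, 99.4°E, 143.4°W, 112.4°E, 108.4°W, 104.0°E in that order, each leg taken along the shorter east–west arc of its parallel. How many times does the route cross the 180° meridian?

Leg 1: -170.1° → +99.4°, shortest Δλ = -90.5° (west) — crosses 180°.
Leg 2: +99.4° → -143.4°, shortest Δλ = 117.2° (east) — crosses 180°.
Leg 3: -143.4° → +112.4°, shortest Δλ = -104.2° (west) — crosses 180°.
Leg 4: +112.4° → -108.4°, shortest Δλ = 139.2° (east) — crosses 180°.
Leg 5: -108.4° → +104.0°, shortest Δλ = -147.6° (west) — crosses 180°.
Total crossings: 5.

5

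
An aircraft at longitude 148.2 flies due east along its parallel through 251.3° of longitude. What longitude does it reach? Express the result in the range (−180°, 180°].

Start at +148.2°; shift +251.3° → +399.5°.
+399.5° lies outside (−180°, 180°]; subtract 360° → +39.5°.

+39.5°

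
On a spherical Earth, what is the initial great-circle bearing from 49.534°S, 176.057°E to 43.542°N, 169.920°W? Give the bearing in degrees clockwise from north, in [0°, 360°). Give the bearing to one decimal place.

10.1°

Δλ = -169.920 − 176.057 = -345.977°; wrapped into (−180°, 180°]: 14.023°.
θ = atan2( sin Δλ · cos φ₂ , cos φ₁ · sin φ₂ − sin φ₁ · cos φ₂ · cos Δλ )
  = atan2(0.17564, 0.98212) = 10.140° → normalised to [0°, 360°): 10.140°.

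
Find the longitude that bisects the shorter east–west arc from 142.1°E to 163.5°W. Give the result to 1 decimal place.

Signed shortest Δλ from +142.1° to -163.5° is +54.4°.
Midpoint longitude = +142.1° + (+54.4°)/2 = +142.1° + 27.2° = +169.3°.
(The naïve average (+142.1 + -163.5)/2 = -10.7° is on the wrong side of the globe.)

169.3°E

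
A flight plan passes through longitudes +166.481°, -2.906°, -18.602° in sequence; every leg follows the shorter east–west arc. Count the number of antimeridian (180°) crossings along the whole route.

0

Leg 1: +166.481° → -2.906°, shortest Δλ = -169.387° (west) — does not cross 180°.
Leg 2: -2.906° → -18.602°, shortest Δλ = -15.696° (west) — does not cross 180°.
Total crossings: 0.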